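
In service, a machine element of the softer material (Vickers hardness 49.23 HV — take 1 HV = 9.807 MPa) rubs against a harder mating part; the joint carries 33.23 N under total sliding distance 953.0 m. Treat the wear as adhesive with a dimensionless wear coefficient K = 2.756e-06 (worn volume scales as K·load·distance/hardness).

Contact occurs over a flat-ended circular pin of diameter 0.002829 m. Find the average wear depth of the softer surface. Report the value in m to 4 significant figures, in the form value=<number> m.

All arithmetic carries full float precision — intermediates are printed rounded; a single final rounding, at four significant figures.
Hardness H = 49.23 HV × 9.807 MPa/HV = 482.8 MPa = 4.828e+08 Pa.
Contact area A = π·d²/4 = π·(0.002829 m)²/4 = 6.286e-06 m².
In SI base units: W = 33.23 N, H = 4.828e+08 Pa, K = 2.756e-06.
Apply Archard: V = K·W·L/H = 2.756e-06 · 33.23 · 953.0 / 4.828e+08 = 1.808e-10 m³.
Wear depth h = V/A = 1.808e-10 / 6.286e-06 = 2.876e-05 m.

value=2.876e-05 m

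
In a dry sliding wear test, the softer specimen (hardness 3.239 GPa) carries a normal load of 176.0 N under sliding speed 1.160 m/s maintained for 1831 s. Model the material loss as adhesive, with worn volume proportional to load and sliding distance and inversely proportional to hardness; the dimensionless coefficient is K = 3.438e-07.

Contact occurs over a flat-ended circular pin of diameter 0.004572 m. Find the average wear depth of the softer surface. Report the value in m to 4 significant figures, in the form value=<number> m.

value=2.417e-06 m

The algebra runs at exact precision. Intermediate values appear rounded, and one final rounding, at four significant digits.
Convert: The distance L = v·t = 1.160 m/s × 1831 s = 2124 m.
Convert: Hardness H = 3.239 GPa = 3.239e+09 Pa.
Convert: Contact area A = π·d²/4 = π·(0.004572 m)²/4 = 1.642e-05 m².
Working in SI base units: W = 176.0 N, H = 3.239e+09 Pa, K = 3.438e-07.
The Archard volume V = K·W·L/H = 3.438e-07 · 176.0 · 2124 / 3.239e+09 = 3.968e-11 m³.
Mean wear depth h = V/A = 3.968e-11 / 1.642e-05 = 2.417e-06 m.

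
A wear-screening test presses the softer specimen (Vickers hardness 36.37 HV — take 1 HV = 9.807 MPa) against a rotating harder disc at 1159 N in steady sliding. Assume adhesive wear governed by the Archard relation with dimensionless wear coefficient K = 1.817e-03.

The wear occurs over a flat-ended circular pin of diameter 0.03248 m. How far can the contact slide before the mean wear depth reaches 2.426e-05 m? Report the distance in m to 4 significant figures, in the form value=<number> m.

Every step runs at exact precision; displayed values are rounded — a lone final rounding to four significant digits.
Convert: Hardness H = 36.37 HV × 9.807 MPa/HV = 356.7 MPa = 3.567e+08 Pa.
Convert: Contact area A = π·d²/4 = π·(0.03248 m)²/4 = 8.286e-04 m².
In SI base units, W = 1159 N, H = 3.567e+08 Pa, K = 1.817e-03.
At the depth limit, V_lim = h_lim·A = 2.426e-05 · 8.286e-04 = 2.010e-08 m³.
Life L = V_lim·H/(K·W) = 2.010e-08 · 3.567e+08 / (1.817e-03 · 1159) = 3.405 m.

value=3.405 m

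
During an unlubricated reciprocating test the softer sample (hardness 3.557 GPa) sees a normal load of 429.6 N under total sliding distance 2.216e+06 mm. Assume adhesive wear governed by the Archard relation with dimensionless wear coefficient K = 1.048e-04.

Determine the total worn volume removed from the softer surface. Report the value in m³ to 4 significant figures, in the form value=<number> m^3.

value=2.805e-08 m^3

Every step holds exact precision; intermediate values are displayed rounded, and rounded just once to 4 significant digits.
Total distance L = 2.216e+06 mm = 2216 m.
Hardness H = 3.557 GPa = 3.557e+09 Pa.
Collected in SI base units: W = 429.6 N, H = 3.557e+09 Pa, K = 1.048e-04.
Worn volume V = K·W·L/H = 1.048e-04 · 429.6 · 2216 / 3.557e+09 = 2.805e-08 m³.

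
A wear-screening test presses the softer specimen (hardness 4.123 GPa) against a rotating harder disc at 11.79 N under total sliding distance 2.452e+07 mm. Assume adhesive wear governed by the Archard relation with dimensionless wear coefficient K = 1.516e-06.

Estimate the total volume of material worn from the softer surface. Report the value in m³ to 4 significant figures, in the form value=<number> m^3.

value=1.063e-10 m^3

Every step maintains full float precision, and intermediate values are printed rounded, and a single final rounding: 4 significant digits.
Convert: Path length L = 2.452e+07 mm = 2.452e+04 m.
Convert: Hardness H = 4.123 GPa = 4.123e+09 Pa.
In SI base units: W = 11.79 N, H = 4.123e+09 Pa, K = 1.516e-06.
Worn volume V = K·W·L/H = 1.516e-06 · 11.79 · 2.452e+04 / 4.123e+09 = 1.063e-10 m³.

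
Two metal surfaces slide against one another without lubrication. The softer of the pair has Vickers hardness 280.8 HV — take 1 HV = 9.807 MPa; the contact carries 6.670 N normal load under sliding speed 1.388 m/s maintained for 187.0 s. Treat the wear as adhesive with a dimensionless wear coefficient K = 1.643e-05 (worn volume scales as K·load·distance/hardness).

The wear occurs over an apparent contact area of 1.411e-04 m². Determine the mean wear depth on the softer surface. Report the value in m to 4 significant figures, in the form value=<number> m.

Intermediates are displayed rounded. The algebra holds full float precision, and a single final rounding: four significant figures.
Convert: The distance L = v·t = 1.388 m/s × 187.0 s = 259.6 m.
Convert: Hardness H = 280.8 HV × 9.807 MPa/HV = 2754 MPa = 2.754e+09 Pa.
Expressed in SI base units: W = 6.670 N, H = 2.754e+09 Pa, K = 1.643e-05.
The Archard volume V = K·W·L/H = 1.643e-05 · 6.670 · 259.6 / 2.754e+09 = 1.033e-11 m³.
Depth of wear h = V/A = 1.033e-11 / 1.411e-04 = 7.320e-08 m.

value=7.320e-08 m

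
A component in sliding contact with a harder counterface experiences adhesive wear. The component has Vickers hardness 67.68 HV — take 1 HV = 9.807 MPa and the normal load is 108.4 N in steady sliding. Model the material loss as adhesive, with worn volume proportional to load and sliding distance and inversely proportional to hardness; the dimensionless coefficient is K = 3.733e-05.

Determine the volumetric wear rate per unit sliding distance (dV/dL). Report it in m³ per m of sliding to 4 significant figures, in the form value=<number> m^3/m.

value=6.097e-12 m^3/m

Quoted intermediates are rounded — each operation runs at exact precision. Rounded just once to 4 significant figures.
Convert: Hardness H = 67.68 HV × 9.807 MPa/HV = 663.7 MPa = 6.637e+08 Pa.
In SI base units: W = 108.4 N, H = 6.637e+08 Pa, K = 3.733e-05.
Wear rate dV/dL = K·W/H — distance-free: 3.733e-05 · 108.4 / 6.637e+08 = 6.097e-12 m³/m.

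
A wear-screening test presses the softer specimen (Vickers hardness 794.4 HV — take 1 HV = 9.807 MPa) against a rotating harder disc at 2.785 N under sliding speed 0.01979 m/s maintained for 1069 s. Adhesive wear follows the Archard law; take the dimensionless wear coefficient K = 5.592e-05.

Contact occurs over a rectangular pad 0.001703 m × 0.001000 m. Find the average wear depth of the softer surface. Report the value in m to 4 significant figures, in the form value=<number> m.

The intermediates are displayed rounded. The computation runs at full precision — a single final rounding, at 4 significant digits.
Convert: The distance L = v·t = 0.01979 m/s × 1069 s = 21.16 m.
Convert: Hardness H = 794.4 HV × 9.807 MPa/HV = 7791 MPa = 7.791e+09 Pa.
Convert: Contact area A = 0.001703 m × 0.001000 m = 1.703e-06 m².
Expressed in SI base units: W = 2.785 N, H = 7.791e+09 Pa, K = 5.592e-05.
Volume removed: V = K·W·L/H = 5.592e-05 · 2.785 · 21.16 / 7.791e+09 = 4.229e-13 m³.
Wear depth h = V/A = 4.229e-13 / 1.703e-06 = 2.483e-07 m.

value=2.483e-07 m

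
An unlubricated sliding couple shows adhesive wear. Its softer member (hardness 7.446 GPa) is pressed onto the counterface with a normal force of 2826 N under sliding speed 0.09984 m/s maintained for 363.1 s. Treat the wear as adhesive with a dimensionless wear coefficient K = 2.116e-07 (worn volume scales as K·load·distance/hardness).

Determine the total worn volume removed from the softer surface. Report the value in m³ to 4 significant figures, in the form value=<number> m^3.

value=2.911e-12 m^3

Intermediates are printed rounded; every step carries exact precision. Rounded once at the end to 4 significant digits.
Sliding distance L = v·t = 0.09984 m/s × 363.1 s = 36.25 m.
Hardness H = 7.446 GPa = 7.446e+09 Pa.
Expressed in SI base units: W = 2826 N, H = 7.446e+09 Pa, K = 2.116e-07.
Volume removed: V = K·W·L/H = 2.116e-07 · 2826 · 36.25 / 7.446e+09 = 2.911e-12 m³.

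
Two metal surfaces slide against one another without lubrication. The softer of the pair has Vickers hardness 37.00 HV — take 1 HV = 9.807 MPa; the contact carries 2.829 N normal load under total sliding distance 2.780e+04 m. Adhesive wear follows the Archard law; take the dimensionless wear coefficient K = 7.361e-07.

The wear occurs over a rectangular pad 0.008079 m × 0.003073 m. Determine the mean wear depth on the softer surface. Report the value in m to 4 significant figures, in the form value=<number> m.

value=6.426e-06 m

The intermediates are printed rounded. Each operation runs at exact precision, and a lone final rounding, at 4 significant digits.
Convert: Hardness H = 37.00 HV × 9.807 MPa/HV = 362.9 MPa = 3.629e+08 Pa.
Convert: Contact area A = 0.008079 m × 0.003073 m = 2.483e-05 m².
Collected in SI base units: W = 2.829 N, H = 3.629e+08 Pa, K = 7.361e-07.
The Archard volume V = K·W·L/H = 7.361e-07 · 2.829 · 2.780e+04 / 3.629e+08 = 1.595e-10 m³.
Depth of wear h = V/A = 1.595e-10 / 2.483e-05 = 6.426e-06 m.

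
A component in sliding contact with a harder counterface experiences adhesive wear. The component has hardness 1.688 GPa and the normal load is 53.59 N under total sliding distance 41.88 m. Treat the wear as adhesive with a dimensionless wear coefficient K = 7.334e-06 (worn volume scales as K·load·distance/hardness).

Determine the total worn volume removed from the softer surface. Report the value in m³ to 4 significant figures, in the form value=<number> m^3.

value=9.751e-12 m^3

Every step keeps full precision. Intermediate values are displayed rounded; rounded once at the end to four significant digits.
Convert: Hardness H = 1.688 GPa = 1.688e+09 Pa.
SI base units throughout: W = 53.59 N, H = 1.688e+09 Pa, K = 7.334e-06.
Volume removed: V = K·W·L/H = 7.334e-06 · 53.59 · 41.88 / 1.688e+09 = 9.751e-12 m³.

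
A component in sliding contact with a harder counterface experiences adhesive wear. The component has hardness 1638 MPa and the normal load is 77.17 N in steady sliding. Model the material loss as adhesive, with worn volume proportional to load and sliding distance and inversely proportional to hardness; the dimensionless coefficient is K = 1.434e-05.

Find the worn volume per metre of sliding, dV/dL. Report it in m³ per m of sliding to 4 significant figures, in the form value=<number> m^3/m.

value=6.756e-13 m^3/m

The intermediates are displayed rounded — all arithmetic maintains full precision; a lone final rounding: 4 significant digits.
Convert: Hardness H = 1638 MPa = 1.638e+09 Pa.
Expressed in SI base units: W = 77.17 N, H = 1.638e+09 Pa, K = 1.434e-05.
Sliding wear rate dV/dL = K·W/H (independent of L): 1.434e-05 · 77.17 / 1.638e+09 = 6.756e-13 m³/m.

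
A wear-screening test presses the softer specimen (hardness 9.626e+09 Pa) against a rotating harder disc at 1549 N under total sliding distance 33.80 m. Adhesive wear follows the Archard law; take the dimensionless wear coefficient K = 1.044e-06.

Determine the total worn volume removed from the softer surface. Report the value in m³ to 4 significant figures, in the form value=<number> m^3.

value=5.678e-12 m^3

Intermediate values are shown rounded — each operation maintains exact precision. Rounded just once: four significant digits.
As SI base values: W = 1549 N, H = 9.626e+09 Pa, K = 1.044e-06.
The Archard volume V = K·W·L/H = 1.044e-06 · 1549 · 33.80 / 9.626e+09 = 5.678e-12 m³.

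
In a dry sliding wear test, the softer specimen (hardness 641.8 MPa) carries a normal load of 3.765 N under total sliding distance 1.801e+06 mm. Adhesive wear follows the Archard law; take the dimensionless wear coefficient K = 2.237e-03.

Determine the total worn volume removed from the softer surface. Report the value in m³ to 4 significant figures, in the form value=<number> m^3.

All working math maintains exact precision; intermediates are displayed rounded; rounded just once, at 4 significant figures.
Convert: Distance L = 1.801e+06 mm = 1801 m.
Convert: Hardness H = 641.8 MPa = 6.418e+08 Pa.
In SI base units: W = 3.765 N, H = 6.418e+08 Pa, K = 2.237e-03.
Volume removed: V = K·W·L/H = 2.237e-03 · 3.765 · 1801 / 6.418e+08 = 2.363e-08 m³.

value=2.363e-08 m^3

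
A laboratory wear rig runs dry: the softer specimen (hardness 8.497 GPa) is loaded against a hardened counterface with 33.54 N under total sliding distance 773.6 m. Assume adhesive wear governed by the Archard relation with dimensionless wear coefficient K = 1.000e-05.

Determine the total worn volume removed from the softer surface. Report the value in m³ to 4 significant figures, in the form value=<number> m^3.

value=3.054e-11 m^3

Every step holds full float precision, and the intermediates appear rounded. Rounded once at the end: 4 significant figures.
Convert: Hardness H = 8.497 GPa = 8.497e+09 Pa.
As SI base values: W = 33.54 N, H = 8.497e+09 Pa, K = 1.000e-05.
Volume removed: V = K·W·L/H = 1.000e-05 · 33.54 · 773.6 / 8.497e+09 = 3.054e-11 m³.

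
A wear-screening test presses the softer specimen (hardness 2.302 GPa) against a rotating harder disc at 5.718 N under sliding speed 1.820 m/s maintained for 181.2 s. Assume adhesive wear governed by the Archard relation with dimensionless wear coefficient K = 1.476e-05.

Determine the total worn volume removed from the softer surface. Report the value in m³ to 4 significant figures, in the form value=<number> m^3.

value=1.209e-11 m^3

Intermediates are shown rounded, and each operation carries full precision, and a lone final rounding: 4 significant digits.
Convert: Sliding distance L = v·t = 1.820 m/s × 181.2 s = 329.8 m.
Convert: Hardness H = 2.302 GPa = 2.302e+09 Pa.
In SI base units, W = 5.718 N, H = 2.302e+09 Pa, K = 1.476e-05.
Volume removed: V = K·W·L/H = 1.476e-05 · 5.718 · 329.8 / 2.302e+09 = 1.209e-11 m³.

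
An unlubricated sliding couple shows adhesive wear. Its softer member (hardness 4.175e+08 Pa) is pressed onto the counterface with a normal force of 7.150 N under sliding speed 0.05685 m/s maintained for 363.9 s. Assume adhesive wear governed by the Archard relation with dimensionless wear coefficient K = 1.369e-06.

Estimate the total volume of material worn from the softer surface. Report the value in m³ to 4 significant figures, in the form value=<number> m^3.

The intermediates are displayed rounded. All arithmetic keeps exact precision, and one final rounding: four significant figures.
Convert: The distance L = v·t = 0.05685 m/s × 363.9 s = 20.69 m.
Working in SI base units: W = 7.150 N, H = 4.175e+08 Pa, K = 1.369e-06.
Volume removed: V = K·W·L/H = 1.369e-06 · 7.150 · 20.69 / 4.175e+08 = 4.850e-13 m³.

value=4.850e-13 m^3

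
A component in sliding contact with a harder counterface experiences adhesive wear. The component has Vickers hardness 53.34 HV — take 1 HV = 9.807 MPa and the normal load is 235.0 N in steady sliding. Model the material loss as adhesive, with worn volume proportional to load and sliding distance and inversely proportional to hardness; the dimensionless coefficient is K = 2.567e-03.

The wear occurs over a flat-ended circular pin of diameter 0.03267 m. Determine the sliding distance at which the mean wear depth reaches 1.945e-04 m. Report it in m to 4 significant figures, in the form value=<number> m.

Every step runs at full float precision — the intermediates are displayed rounded; rounded just once: four significant digits.
Convert: Hardness H = 53.34 HV × 9.807 MPa/HV = 523.1 MPa = 5.231e+08 Pa.
Convert: Contact area A = π·d²/4 = π·(0.03267 m)²/4 = 8.383e-04 m².
As SI base values: W = 235.0 N, H = 5.231e+08 Pa, K = 2.567e-03.
Permissible volume V_lim = h_lim·A = 1.945e-04 · 8.383e-04 = 1.630e-07 m³.
Thus life L = V_lim·H/(K·W) = 1.630e-07 · 5.231e+08 / (2.567e-03 · 235.0) = 141.4 m.

value=141.4 m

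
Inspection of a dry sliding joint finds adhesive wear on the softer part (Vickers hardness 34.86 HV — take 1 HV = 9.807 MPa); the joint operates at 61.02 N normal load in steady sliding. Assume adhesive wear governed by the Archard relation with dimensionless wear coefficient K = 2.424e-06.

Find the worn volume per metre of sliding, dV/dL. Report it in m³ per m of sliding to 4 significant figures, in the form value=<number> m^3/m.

The computation maintains exact precision — the intermediates appear rounded. Rounded just once, at four significant digits.
Convert: Hardness H = 34.86 HV × 9.807 MPa/HV = 341.9 MPa = 3.419e+08 Pa.
Working in SI base units: W = 61.02 N, H = 3.419e+08 Pa, K = 2.424e-06.
Volumetric rate dV/dL = K·W/H (no L dependence): 2.424e-06 · 61.02 / 3.419e+08 = 4.327e-13 m³/m.

value=4.327e-13 m^3/m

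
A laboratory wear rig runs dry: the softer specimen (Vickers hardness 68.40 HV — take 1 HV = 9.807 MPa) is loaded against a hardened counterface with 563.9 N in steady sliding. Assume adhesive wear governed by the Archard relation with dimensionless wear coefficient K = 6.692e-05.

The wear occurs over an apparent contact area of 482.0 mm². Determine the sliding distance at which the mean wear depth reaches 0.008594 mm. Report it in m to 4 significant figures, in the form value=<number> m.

value=73.63 m

All arithmetic runs at full precision, and intermediate values are displayed rounded — rounded just once to 4 significant digits.
Hardness H = 68.40 HV × 9.807 MPa/HV = 670.8 MPa = 6.708e+08 Pa.
Contact area A = 482.0 mm² = 4.820e-04 m².
Depth limit h_lim = 0.008594 mm = 8.594e-06 m.
Working in SI base units: W = 563.9 N, H = 6.708e+08 Pa, K = 6.692e-05.
At the depth limit, V_lim = h_lim·A = 8.594e-06 · 4.820e-04 = 4.142e-09 m³.
Inverting, life L = V_lim·H/(K·W) = 4.142e-09 · 6.708e+08 / (6.692e-05 · 563.9) = 73.63 m.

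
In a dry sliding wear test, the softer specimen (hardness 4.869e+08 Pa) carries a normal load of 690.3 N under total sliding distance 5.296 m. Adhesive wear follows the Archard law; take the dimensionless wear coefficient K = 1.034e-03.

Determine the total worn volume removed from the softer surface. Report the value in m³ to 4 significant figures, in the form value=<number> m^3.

value=7.764e-09 m^3

The intermediates are shown rounded, and all arithmetic carries full precision, and rounded once at the end: 4 significant digits.
Restated in SI base units: W = 690.3 N, H = 4.869e+08 Pa, K = 1.034e-03.
The Archard volume V = K·W·L/H = 1.034e-03 · 690.3 · 5.296 / 4.869e+08 = 7.764e-09 m³.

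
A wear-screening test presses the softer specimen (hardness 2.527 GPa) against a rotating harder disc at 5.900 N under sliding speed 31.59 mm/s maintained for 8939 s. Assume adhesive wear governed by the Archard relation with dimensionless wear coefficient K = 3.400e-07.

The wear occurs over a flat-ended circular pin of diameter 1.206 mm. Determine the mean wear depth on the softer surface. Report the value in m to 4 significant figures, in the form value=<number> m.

value=1.962e-07 m

Intermediate values appear rounded. All arithmetic carries full float precision; one final rounding: four significant figures.
Convert: Sliding speed v = 31.59 mm/s = 0.03159 m/s. Total distance L = v·t = 0.03159 m/s × 8939 s = 282.4 m.
Convert: Hardness H = 2.527 GPa = 2.527e+09 Pa.
Convert: Pin diameter d = 1.206 mm = 0.001206 m. Contact area A = π·d²/4 = π·(0.001206 m)²/4 = 1.142e-06 m².
In SI base units, W = 5.900 N, H = 2.527e+09 Pa, K = 3.400e-07.
Worn volume V = K·W·L/H = 3.400e-07 · 5.900 · 282.4 / 2.527e+09 = 2.242e-13 m³.
Depth of wear h = V/A = 2.242e-13 / 1.142e-06 = 1.962e-07 m.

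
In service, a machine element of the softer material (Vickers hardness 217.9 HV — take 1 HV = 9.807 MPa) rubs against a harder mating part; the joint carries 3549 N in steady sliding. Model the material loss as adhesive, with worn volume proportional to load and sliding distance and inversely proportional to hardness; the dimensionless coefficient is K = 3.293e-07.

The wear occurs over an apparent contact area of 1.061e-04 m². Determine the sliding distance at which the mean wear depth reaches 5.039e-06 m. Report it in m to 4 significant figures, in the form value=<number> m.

value=977.6 m

The intermediates are shown rounded — all working math holds full precision, and rounded just once to four significant digits.
Convert: Hardness H = 217.9 HV × 9.807 MPa/HV = 2137 MPa = 2.137e+09 Pa.
Collected in SI base units: W = 3549 N, H = 2.137e+09 Pa, K = 3.293e-07.
Permissible volume V_lim = h_lim·A = 5.039e-06 · 1.061e-04 = 5.346e-10 m³.
Life L = V_lim·H/(K·W) = 5.346e-10 · 2.137e+09 / (3.293e-07 · 3549) = 977.6 m.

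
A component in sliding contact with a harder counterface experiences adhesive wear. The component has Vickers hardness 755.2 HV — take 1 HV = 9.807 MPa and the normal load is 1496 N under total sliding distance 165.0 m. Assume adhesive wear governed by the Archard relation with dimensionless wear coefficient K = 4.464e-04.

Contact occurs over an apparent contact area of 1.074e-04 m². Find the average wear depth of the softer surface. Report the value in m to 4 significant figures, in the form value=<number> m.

Printed values are rounded. Each operation carries exact precision — rounded just once to four significant digits.
Hardness H = 755.2 HV × 9.807 MPa/HV = 7406 MPa = 7.406e+09 Pa.
SI base units throughout: W = 1496 N, H = 7.406e+09 Pa, K = 4.464e-04.
By Archard's law, V = K·W·L/H = 4.464e-04 · 1496 · 165.0 / 7.406e+09 = 1.488e-08 m³.
Mean wear depth h = V/A = 1.488e-08 / 1.074e-04 = 1.385e-04 m.

value=1.385e-04 m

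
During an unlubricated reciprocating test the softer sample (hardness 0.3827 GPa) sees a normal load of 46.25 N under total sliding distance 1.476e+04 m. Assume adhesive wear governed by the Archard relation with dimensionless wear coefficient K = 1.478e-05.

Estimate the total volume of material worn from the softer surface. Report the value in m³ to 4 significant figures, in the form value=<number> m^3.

The algebra maintains full float precision, and intermediate values are printed rounded; one final rounding: four significant figures.
Convert: Hardness H = 0.3827 GPa = 3.827e+08 Pa.
Working in SI base units: W = 46.25 N, H = 3.827e+08 Pa, K = 1.478e-05.
Apply Archard: V = K·W·L/H = 1.478e-05 · 46.25 · 1.476e+04 / 3.827e+08 = 2.636e-08 m³.

value=2.636e-08 m^3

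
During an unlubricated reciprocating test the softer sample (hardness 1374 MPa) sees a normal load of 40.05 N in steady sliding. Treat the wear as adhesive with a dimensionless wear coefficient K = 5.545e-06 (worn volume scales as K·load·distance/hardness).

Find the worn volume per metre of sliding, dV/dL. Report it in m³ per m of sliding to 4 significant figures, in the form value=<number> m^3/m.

value=1.616e-13 m^3/m

The computation carries full float precision — displayed values are rounded, and one last rounding to four significant digits.
Hardness H = 1374 MPa = 1.374e+09 Pa.
As SI base values: W = 40.05 N, H = 1.374e+09 Pa, K = 5.545e-06.
Rate of wear dV/dL = K·W/H — distance-free: 5.545e-06 · 40.05 / 1.374e+09 = 1.616e-13 m³/m.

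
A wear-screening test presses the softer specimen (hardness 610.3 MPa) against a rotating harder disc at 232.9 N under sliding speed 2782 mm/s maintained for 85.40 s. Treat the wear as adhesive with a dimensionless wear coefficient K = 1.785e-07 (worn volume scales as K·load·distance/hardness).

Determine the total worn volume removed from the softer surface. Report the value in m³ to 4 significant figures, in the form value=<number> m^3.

value=1.618e-11 m^3

Every step maintains full float precision, and the intermediates are displayed rounded — rounded just once, at four significant figures.
Convert: Sliding speed v = 2782 mm/s = 2.782 m/s. Distance L = v·t = 2.782 m/s × 85.40 s = 237.6 m.
Convert: Hardness H = 610.3 MPa = 6.103e+08 Pa.
Restated in SI base units: W = 232.9 N, H = 6.103e+08 Pa, K = 1.785e-07.
Archard relation: V = K·W·L/H = 1.785e-07 · 232.9 · 237.6 / 6.103e+08 = 1.618e-11 m³.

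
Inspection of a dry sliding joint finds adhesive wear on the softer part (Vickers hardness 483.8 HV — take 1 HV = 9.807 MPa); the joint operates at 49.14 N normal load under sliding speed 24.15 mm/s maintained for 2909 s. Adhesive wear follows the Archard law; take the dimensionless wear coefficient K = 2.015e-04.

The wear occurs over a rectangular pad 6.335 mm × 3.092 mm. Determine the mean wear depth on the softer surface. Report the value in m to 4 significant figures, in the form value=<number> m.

value=7.485e-06 m

Intermediates are printed rounded; all working math holds full precision; one final rounding, at 4 significant digits.
Convert: Sliding speed v = 24.15 mm/s = 0.02415 m/s. The distance L = v·t = 0.02415 m/s × 2909 s = 70.25 m.
Convert: Hardness H = 483.8 HV × 9.807 MPa/HV = 4745 MPa = 4.745e+09 Pa.
Convert: Pad sides 6.335 mm × 3.092 mm = 0.006335 m × 0.003092 m. Contact area A = 0.006335 m × 0.003092 m = 1.959e-05 m².
SI base units throughout: W = 49.14 N, H = 4.745e+09 Pa, K = 2.015e-04.
Apply Archard: V = K·W·L/H = 2.015e-04 · 49.14 · 70.25 / 4.745e+09 = 1.466e-10 m³.
Average depth h = V/A = 1.466e-10 / 1.959e-05 = 7.485e-06 m.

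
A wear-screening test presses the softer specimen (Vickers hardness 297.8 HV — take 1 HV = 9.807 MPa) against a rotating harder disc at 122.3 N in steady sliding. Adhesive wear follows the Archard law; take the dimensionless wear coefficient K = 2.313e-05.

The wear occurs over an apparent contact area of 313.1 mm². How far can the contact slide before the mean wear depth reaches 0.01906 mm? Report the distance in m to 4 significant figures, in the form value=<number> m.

value=6161 m

Each operation runs at exact precision — the intermediates are printed rounded. Rounded just once to 4 significant figures.
Hardness H = 297.8 HV × 9.807 MPa/HV = 2921 MPa = 2.921e+09 Pa.
Contact area A = 313.1 mm² = 3.131e-04 m².
Depth limit h_lim = 0.01906 mm = 1.906e-05 m.
Collected in SI base units: W = 122.3 N, H = 2.921e+09 Pa, K = 2.313e-05.
Limit volume V_lim = h_lim·A = 1.906e-05 · 3.131e-04 = 5.968e-09 m³.
Thus life L = V_lim·H/(K·W) = 5.968e-09 · 2.921e+09 / (2.313e-05 · 122.3) = 6161 m.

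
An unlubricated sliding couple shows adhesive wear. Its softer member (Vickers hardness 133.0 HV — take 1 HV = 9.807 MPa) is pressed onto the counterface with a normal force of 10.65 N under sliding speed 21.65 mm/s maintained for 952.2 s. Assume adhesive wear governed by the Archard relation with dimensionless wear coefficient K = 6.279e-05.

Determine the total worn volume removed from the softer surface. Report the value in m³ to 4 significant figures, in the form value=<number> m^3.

value=1.057e-11 m^3

The algebra holds full float precision. Intermediate values are shown rounded. Rounded just once to four significant figures.
Sliding speed v = 21.65 mm/s = 0.02165 m/s. Path length L = v·t = 0.02165 m/s × 952.2 s = 20.62 m.
Hardness H = 133.0 HV × 9.807 MPa/HV = 1304 MPa = 1.304e+09 Pa.
Expressed in SI base units: W = 10.65 N, H = 1.304e+09 Pa, K = 6.279e-05.
The Archard volume V = K·W·L/H = 6.279e-05 · 10.65 · 20.62 / 1.304e+09 = 1.057e-11 m³.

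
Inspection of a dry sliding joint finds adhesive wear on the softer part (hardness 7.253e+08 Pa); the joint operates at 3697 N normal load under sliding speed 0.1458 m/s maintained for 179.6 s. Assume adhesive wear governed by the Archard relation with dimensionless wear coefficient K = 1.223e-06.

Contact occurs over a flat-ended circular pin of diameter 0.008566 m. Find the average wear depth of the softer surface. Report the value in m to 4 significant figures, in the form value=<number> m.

All arithmetic keeps full precision — intermediates are shown rounded. Rounded once at the end, at 4 significant digits.
Sliding distance L = v·t = 0.1458 m/s × 179.6 s = 26.19 m.
Contact area A = π·d²/4 = π·(0.008566 m)²/4 = 5.763e-05 m².
Restated in SI base units: W = 3697 N, H = 7.253e+08 Pa, K = 1.223e-06.
Archard relation: V = K·W·L/H = 1.223e-06 · 3697 · 26.19 / 7.253e+08 = 1.632e-10 m³.
Depth h = V/A = 1.632e-10 / 5.763e-05 = 2.833e-06 m.

value=2.833e-06 m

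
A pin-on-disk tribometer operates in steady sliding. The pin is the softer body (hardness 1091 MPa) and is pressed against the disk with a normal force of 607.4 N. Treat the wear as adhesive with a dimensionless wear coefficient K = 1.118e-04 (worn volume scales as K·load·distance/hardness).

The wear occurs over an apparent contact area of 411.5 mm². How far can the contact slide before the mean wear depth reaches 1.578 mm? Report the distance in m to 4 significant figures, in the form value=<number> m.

Intermediates appear rounded; all arithmetic maintains full float precision. Rounded once at the end, at 4 significant figures.
Convert: Hardness H = 1091 MPa = 1.091e+09 Pa.
Convert: Contact area A = 411.5 mm² = 4.115e-04 m².
Convert: Depth limit h_lim = 1.578 mm = 0.001578 m.
Restated in SI base units: W = 607.4 N, H = 1.091e+09 Pa, K = 1.118e-04.
Volume at the limit: V_lim = h_lim·A = 0.001578 · 4.115e-04 = 6.493e-07 m³.
Inverting, life L = V_lim·H/(K·W) = 6.493e-07 · 1.091e+09 / (1.118e-04 · 607.4) = 1.043e+04 m.

value=1.043e+04 m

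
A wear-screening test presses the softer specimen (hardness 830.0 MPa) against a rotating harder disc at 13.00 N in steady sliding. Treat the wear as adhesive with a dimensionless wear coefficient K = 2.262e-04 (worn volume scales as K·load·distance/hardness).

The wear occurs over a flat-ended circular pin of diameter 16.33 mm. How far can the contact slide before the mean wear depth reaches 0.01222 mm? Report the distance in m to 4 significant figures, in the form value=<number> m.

Intermediates are displayed rounded. All arithmetic keeps full precision — rounded once at the end: 4 significant digits.
Convert: Hardness H = 830.0 MPa = 8.300e+08 Pa.
Convert: Pin diameter d = 16.33 mm = 0.01633 m. Contact area A = π·d²/4 = π·(0.01633 m)²/4 = 2.094e-04 m².
Convert: Depth limit h_lim = 0.01222 mm = 1.222e-05 m.
Collected in SI base units: W = 13.00 N, H = 8.300e+08 Pa, K = 2.262e-04.
Limit volume V_lim = h_lim·A = 1.222e-05 · 2.094e-04 = 2.559e-09 m³.
Life L = V_lim·H/(K·W) = 2.559e-09 · 8.300e+08 / (2.262e-04 · 13.00) = 722.4 m.

value=722.4 m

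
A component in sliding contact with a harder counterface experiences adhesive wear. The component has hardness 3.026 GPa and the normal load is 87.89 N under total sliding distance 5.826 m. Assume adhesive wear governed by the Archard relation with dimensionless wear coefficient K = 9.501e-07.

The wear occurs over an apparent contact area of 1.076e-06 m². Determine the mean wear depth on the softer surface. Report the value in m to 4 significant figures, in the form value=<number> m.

Intermediates are printed rounded, and all arithmetic carries full float precision. Rounded once at the end, at four significant digits.
Convert: Hardness H = 3.026 GPa = 3.026e+09 Pa.
In SI base units, W = 87.89 N, H = 3.026e+09 Pa, K = 9.501e-07.
Wear volume V = K·W·L/H = 9.501e-07 · 87.89 · 5.826 / 3.026e+09 = 1.608e-13 m³.
Mean wear depth h = V/A = 1.608e-13 / 1.076e-06 = 1.494e-07 m.

value=1.494e-07 m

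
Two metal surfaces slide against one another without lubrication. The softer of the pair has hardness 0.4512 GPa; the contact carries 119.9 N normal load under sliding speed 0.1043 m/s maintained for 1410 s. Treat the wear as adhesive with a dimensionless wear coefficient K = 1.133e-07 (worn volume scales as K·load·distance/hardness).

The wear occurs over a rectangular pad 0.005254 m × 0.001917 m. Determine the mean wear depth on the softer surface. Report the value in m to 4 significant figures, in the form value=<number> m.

Intermediate values are printed rounded, and all arithmetic keeps full precision — rounded once at the end, at four significant figures.
Convert: Distance covered L = v·t = 0.1043 m/s × 1410 s = 147.1 m.
Convert: Hardness H = 0.4512 GPa = 4.512e+08 Pa.
Convert: Contact area A = 0.005254 m × 0.001917 m = 1.007e-05 m².
Working in SI base units: W = 119.9 N, H = 4.512e+08 Pa, K = 1.133e-07.
Apply Archard: V = K·W·L/H = 1.133e-07 · 119.9 · 147.1 / 4.512e+08 = 4.428e-12 m³.
Depth h = V/A = 4.428e-12 / 1.007e-05 = 4.396e-07 m.

value=4.396e-07 m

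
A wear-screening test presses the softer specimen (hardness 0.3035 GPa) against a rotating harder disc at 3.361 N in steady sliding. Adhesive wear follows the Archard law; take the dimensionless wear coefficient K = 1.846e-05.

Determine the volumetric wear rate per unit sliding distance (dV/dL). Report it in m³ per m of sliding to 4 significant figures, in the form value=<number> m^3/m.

The intermediates are printed rounded; the computation holds full float precision — rounded just once to four significant digits.
Hardness H = 0.3035 GPa = 3.035e+08 Pa.
Working in SI base units: W = 3.361 N, H = 3.035e+08 Pa, K = 1.846e-05.
Rate of wear dV/dL = K·W/H — distance-free: 1.846e-05 · 3.361 / 3.035e+08 = 2.044e-13 m³/m.

value=2.044e-13 m^3/m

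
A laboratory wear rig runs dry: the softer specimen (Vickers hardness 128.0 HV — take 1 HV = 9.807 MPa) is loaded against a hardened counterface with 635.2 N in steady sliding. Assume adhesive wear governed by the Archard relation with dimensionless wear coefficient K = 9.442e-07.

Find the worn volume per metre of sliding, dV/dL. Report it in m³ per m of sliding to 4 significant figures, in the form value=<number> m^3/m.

value=4.778e-13 m^3/m

Intermediate values are printed rounded. The algebra maintains exact precision — rounded once at the end to 4 significant digits.
Convert: Hardness H = 128.0 HV × 9.807 MPa/HV = 1255 MPa = 1.255e+09 Pa.
SI base units throughout: W = 635.2 N, H = 1.255e+09 Pa, K = 9.442e-07.
Sliding wear rate dV/dL = K·W/H (no L dependence): 9.442e-07 · 635.2 / 1.255e+09 = 4.778e-13 m³/m.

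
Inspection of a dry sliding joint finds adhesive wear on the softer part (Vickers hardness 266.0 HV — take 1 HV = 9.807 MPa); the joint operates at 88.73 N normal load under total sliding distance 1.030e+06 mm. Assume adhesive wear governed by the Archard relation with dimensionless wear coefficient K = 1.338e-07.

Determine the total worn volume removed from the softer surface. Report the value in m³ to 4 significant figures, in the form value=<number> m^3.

The intermediates are displayed rounded, and all arithmetic carries full float precision. Rounded just once, at 4 significant digits.
The distance L = 1.030e+06 mm = 1030 m.
Hardness H = 266.0 HV × 9.807 MPa/HV = 2609 MPa = 2.609e+09 Pa.
Working in SI base units: W = 88.73 N, H = 2.609e+09 Pa, K = 1.338e-07.
Worn volume V = K·W·L/H = 1.338e-07 · 88.73 · 1030 / 2.609e+09 = 4.688e-12 m³.

value=4.688e-12 m^3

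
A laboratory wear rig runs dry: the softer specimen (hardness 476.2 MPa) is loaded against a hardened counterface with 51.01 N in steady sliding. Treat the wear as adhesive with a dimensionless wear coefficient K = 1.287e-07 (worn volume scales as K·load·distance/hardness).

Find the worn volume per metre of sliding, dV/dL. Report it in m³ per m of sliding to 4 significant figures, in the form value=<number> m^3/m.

Shown intermediates are rounded; every step maintains exact precision, and a lone final rounding, at four significant figures.
Hardness H = 476.2 MPa = 4.762e+08 Pa.
In SI base units, W = 51.01 N, H = 4.762e+08 Pa, K = 1.287e-07.
Wear rate dV/dL = K·W/H — distance-free: 1.287e-07 · 51.01 / 4.762e+08 = 1.379e-14 m³/m.

value=1.379e-14 m^3/m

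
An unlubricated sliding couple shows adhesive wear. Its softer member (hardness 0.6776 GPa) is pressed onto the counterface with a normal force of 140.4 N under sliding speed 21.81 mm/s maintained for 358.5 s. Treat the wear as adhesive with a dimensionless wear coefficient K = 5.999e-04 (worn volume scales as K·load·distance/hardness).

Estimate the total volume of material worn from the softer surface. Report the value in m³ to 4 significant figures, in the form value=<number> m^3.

value=9.719e-10 m^3

The algebra keeps exact precision. Intermediate values are shown rounded, and one final rounding to four significant figures.
Sliding speed v = 21.81 mm/s = 0.02181 m/s. Distance covered L = v·t = 0.02181 m/s × 358.5 s = 7.819 m.
Hardness H = 0.6776 GPa = 6.776e+08 Pa.
Collected in SI base units: W = 140.4 N, H = 6.776e+08 Pa, K = 5.999e-04.
The Archard volume V = K·W·L/H = 5.999e-04 · 140.4 · 7.819 / 6.776e+08 = 9.719e-10 m³.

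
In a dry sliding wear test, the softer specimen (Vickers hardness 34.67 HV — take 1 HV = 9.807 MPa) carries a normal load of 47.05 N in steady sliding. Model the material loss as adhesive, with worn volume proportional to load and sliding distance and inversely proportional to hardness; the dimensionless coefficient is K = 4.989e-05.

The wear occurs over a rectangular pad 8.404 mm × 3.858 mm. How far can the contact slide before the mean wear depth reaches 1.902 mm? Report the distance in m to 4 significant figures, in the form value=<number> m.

All arithmetic runs at full float precision, and intermediates are displayed rounded. Rounded once at the end: 4 significant figures.
Hardness H = 34.67 HV × 9.807 MPa/HV = 340.0 MPa = 3.400e+08 Pa.
Pad sides 8.404 mm × 3.858 mm = 0.008404 m × 0.003858 m. Contact area A = 0.008404 m × 0.003858 m = 3.242e-05 m².
Depth limit h_lim = 1.902 mm = 0.001902 m.
In SI base units, W = 47.05 N, H = 3.400e+08 Pa, K = 4.989e-05.
Limit volume V_lim = h_lim·A = 0.001902 · 3.242e-05 = 6.167e-08 m³.
Inverting, life L = V_lim·H/(K·W) = 6.167e-08 · 3.400e+08 / (4.989e-05 · 47.05) = 8933 m.

value=8933 m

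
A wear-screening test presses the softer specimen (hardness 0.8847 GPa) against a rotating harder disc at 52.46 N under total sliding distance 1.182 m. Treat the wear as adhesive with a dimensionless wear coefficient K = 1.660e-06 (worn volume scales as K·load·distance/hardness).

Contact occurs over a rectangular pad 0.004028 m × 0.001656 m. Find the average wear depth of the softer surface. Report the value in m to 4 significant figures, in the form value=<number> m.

Displayed values are rounded; all working math keeps full precision. Rounded just once to 4 significant figures.
Hardness H = 0.8847 GPa = 8.847e+08 Pa.
Contact area A = 0.004028 m × 0.001656 m = 6.670e-06 m².
In SI base units: W = 52.46 N, H = 8.847e+08 Pa, K = 1.660e-06.
The Archard volume V = K·W·L/H = 1.660e-06 · 52.46 · 1.182 / 8.847e+08 = 1.163e-13 m³.
Depth h = V/A = 1.163e-13 / 6.670e-06 = 1.744e-08 m.

value=1.744e-08 m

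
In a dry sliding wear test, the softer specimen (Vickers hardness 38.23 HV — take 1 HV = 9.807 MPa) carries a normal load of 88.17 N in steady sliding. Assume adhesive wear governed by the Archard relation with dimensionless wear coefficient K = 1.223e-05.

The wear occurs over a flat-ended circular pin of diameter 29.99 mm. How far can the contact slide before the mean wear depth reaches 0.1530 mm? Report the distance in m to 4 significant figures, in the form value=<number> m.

value=3.758e+04 m

The computation keeps full float precision; printed values are rounded; one final rounding: four significant figures.
Hardness H = 38.23 HV × 9.807 MPa/HV = 374.9 MPa = 3.749e+08 Pa.
Pin diameter d = 29.99 mm = 0.02999 m. Contact area A = π·d²/4 = π·(0.02999 m)²/4 = 7.064e-04 m².
Depth limit h_lim = 0.1530 mm = 1.530e-04 m.
SI base units throughout: W = 88.17 N, H = 3.749e+08 Pa, K = 1.223e-05.
At the depth limit, V_lim = h_lim·A = 1.530e-04 · 7.064e-04 = 1.081e-07 m³.
Inverting, life L = V_lim·H/(K·W) = 1.081e-07 · 3.749e+08 / (1.223e-05 · 88.17) = 3.758e+04 m.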